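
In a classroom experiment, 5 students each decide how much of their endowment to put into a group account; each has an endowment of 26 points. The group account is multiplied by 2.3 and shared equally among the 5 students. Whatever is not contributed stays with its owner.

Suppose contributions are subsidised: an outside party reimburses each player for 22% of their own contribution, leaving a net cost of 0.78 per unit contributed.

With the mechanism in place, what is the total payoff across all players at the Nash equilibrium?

130.00 points

The effective private return is (2.3/5) / 0.78 = 0.5897, which is still under 1, so the mechanism doesn't change anyone's dominant strategy: zero contribution.
At the Nash equilibrium no one contributes; group total payoff = 5 × 26 = 130.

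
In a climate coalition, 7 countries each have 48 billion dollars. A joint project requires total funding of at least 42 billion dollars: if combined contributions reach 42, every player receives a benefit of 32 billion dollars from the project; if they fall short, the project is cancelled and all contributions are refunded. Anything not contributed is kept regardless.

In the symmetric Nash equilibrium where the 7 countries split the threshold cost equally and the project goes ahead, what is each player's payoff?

74 billion dollars

Equal share of the threshold: 42/7 = 6.
At this profile no one gains by cutting their contribution: any cut drops the total below 42, the project is cancelled, contributions are refunded, and the deviator ends with 48, which is less than 48 − 6 + 32 = 74. Contributing more than 6 just wastes the excess. So contributing exactly 6 is a best response.
Each player's payoff: 48 − 6 + 32 = 74.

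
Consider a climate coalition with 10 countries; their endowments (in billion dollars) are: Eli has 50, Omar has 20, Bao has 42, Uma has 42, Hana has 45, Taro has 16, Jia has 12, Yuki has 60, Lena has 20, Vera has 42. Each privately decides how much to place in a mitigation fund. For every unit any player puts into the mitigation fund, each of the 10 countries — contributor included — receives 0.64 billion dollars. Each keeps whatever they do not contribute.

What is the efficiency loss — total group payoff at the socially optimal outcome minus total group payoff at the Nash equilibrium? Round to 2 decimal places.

1884.60 billion dollars

The private return per contributed unit is 0.64 < 1 for everyone, so the Nash equilibrium is zero contribution and the group total is Σ E_j = 50 + 20 + 42 + 42 + 45 + 16 + 12 + 60 + 20 + 42 = 349.
Each contributed unit returns 6.400 to the group, so the social optimum is full contribution by everyone: group total = 6.400 × 349 = 2233.60.
Efficiency loss = (6.400 − 1) × 349 = 1884.60.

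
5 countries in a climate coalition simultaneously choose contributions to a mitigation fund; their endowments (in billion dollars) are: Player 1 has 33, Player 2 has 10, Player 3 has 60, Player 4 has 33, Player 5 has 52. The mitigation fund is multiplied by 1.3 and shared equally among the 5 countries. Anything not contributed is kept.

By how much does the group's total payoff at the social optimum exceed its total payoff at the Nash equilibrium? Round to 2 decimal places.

The private return per contributed unit is 1.3/5 = 0.2600 < 1 for every player regardless of endowment, so the Nash equilibrium is zero contribution and the group total is Σ E_j = 33 + 10 + 60 + 33 + 52 = 188.
Each contributed unit returns 1.300 to the group, so the social optimum is full contribution by everyone: group total = 1.300 × 188 = 244.40.
Efficiency loss = (1.300 − 1) × 188 = 56.40.

56.40 billion dollars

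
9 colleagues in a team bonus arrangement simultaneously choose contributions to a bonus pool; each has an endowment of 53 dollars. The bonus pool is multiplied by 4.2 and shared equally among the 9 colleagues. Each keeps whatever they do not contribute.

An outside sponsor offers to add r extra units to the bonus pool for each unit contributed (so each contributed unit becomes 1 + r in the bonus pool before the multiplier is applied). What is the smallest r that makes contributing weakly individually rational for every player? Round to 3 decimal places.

With matching at rate r, one contributed unit becomes (1 + r) in the bonus pool and returns 4.2 × (1 + r) / 9 to the contributor.
Setting this equal to 1: 1 + r = 9/4.2 = 2.1429.
So the minimum matching rate is r = 2.1429 − 1 = 1.143.

1.143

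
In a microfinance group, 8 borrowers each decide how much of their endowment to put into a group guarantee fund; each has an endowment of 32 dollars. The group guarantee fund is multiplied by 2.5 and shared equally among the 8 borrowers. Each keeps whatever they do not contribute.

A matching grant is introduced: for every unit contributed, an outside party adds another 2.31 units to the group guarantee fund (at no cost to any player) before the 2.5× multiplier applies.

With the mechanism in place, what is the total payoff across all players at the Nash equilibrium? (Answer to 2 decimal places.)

2118.40 dollars

Under the mechanism each unit contributed yields 2.5 × 3.31 / 8 = 1.0344 back to its contributor per unit of net cost, which exceeds 1, making full contribution the dominant choice for everyone.
So the Nash equilibrium is full contribution by all 8; the group earns 2.5 × 3.31 × 256 = 2118.40.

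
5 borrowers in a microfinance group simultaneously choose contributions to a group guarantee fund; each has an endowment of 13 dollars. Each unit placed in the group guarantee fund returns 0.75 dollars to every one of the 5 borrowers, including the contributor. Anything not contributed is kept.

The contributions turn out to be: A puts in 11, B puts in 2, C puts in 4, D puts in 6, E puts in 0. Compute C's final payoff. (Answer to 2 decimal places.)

Total contributed: 11 + 2 + 4 + 6 + 0 = 23.
Each receives 0.75 × 23 = 17.25 from the group guarantee fund.
C keeps 13 − 4 = 9, so C's payoff is 9 + 17.25 = 26.25.

26.25 dollars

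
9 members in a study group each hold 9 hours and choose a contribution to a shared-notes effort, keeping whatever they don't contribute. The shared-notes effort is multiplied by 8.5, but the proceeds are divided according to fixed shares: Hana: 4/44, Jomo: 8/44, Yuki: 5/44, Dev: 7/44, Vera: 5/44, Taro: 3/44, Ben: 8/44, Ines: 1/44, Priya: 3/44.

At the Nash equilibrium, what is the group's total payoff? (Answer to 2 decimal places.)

Player j's private return per contributed unit is 8.5 × (j's share). Contributing is weakly dominant for j when that share is at least 1/8.5 = 0.1176, and contributing 0 is dominant otherwise.
The shares above 0.1176 belong to Jomo, Dev and Ben, contributing 9 each; the remaining 6 contribute 0. Total contributed: 27.
The shared-notes effort pays out 8.5 × 27 = 229.50 in total (split across the unequal shares, but the aggregate is all that matters for the group sum).
The 6 free-riders keep 9 each, adding 54. Group total = 54 + 229.50 = 283.50.

283.50 hours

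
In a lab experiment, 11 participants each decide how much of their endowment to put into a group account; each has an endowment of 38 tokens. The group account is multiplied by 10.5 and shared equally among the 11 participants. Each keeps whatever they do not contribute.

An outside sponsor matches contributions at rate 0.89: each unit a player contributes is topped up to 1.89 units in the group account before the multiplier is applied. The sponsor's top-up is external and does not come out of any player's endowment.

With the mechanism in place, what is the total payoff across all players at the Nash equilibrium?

8295.21 tokens

With the mechanism, a contributed unit returns 10.5 × 1.89 / 11 = 1.8041 per unit of net cost to the contributor — now above 1 — so contributing fully is weakly dominant for every player.
So the Nash equilibrium is full contribution by all 11; the group earns 10.5 × 1.89 × 418 = 8295.21.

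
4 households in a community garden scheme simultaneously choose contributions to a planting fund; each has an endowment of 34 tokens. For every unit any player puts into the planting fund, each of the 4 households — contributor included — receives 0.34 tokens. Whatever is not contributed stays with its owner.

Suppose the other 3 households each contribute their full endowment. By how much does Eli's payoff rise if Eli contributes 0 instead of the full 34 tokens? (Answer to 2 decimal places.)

22.44 tokens

Switching from a contribution of 34 to 0 lets Eli keep an extra 34 tokens, but lowers the planting fund by 34, which costs Eli their own share of that drop: 0.34 × 34 = 11.56.
Net gain = 34 − 11.56 = 22.44. The private return per contributed unit (0.34) is below 1, so free-riding is indeed the best response regardless of what the others do.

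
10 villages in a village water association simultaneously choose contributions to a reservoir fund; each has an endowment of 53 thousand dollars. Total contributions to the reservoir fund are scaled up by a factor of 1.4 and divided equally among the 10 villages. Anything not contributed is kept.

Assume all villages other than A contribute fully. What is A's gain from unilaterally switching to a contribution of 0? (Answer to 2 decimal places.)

Switching from a contribution of 53 to 0 lets A keep an extra 53 thousand dollars, but lowers the reservoir fund by 53, which costs A their own share of that drop: 1.4/10 × 53 = 7.42.
Net gain = 53 − 7.42 = 45.58. The private return per contributed unit (0.1400) is below 1, so free-riding is indeed the best response regardless of what the others do.

45.58 thousand dollars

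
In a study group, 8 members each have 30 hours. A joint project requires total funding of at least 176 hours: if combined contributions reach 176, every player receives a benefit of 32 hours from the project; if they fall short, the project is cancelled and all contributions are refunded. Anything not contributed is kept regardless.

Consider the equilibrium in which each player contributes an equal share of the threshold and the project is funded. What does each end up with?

40 hours

Equal share of the threshold: 176/8 = 22.
At this profile no one gains by cutting their contribution: any cut drops the total below 176, the project is cancelled, contributions are refunded, and the deviator ends with 30, which is less than 30 − 22 + 32 = 40. Contributing more than 22 just wastes the excess. So contributing exactly 22 is a best response.
Each player's payoff: 30 − 22 + 32 = 40.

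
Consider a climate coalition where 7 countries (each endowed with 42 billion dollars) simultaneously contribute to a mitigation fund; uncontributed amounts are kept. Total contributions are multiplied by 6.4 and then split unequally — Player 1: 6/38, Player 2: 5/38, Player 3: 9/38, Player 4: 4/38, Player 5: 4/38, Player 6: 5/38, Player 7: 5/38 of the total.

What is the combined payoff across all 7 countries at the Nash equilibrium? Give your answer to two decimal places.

For player j, contributing a unit is worthwhile iff 6.4 × (j's share) ≥ 1, i.e. iff j's share is at least 0.1563.
Player 1 and Player 3 clear that bar, contributing 42 each; the remaining 5 contribute 0. Total contributed: 84.
The mitigation fund pays out 6.4 × 84 = 537.60 in total (split across the unequal shares, but the aggregate is all that matters for the group sum).
The 5 free-riders keep 42 each, adding 210. Group total = 210 + 537.60 = 747.60.

747.60 billion dollars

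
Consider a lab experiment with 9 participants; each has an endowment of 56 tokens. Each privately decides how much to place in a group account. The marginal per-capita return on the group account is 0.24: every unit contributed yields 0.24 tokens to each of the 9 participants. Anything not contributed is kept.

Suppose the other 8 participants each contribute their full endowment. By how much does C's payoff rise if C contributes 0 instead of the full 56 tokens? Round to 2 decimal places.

42.56 tokens

Switching from a contribution of 56 to 0 lets C keep an extra 56 tokens, but lowers the group account by 56, which costs C their own share of that drop: 0.24 × 56 = 13.44.
Net gain = 56 − 13.44 = 42.56. The private return per contributed unit (0.24) is below 1, so free-riding is indeed the best response regardless of what the others do.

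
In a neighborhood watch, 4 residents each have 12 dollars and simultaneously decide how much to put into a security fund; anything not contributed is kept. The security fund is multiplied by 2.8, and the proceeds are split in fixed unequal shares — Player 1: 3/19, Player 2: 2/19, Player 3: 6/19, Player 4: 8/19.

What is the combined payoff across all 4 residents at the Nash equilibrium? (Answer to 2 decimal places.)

A player with share s gets back 2.8·s per unit contributed, so full contribution is dominant for anyone with s > 1/2.8 = 0.3571 and zero contribution is dominant for anyone below.
Player 4 alone (share 8/19) is above the threshold, contributing 12; the remaining 3 contribute 0. Total contributed: 12.
The security fund pays out 2.8 × 12 = 33.60 in total (split across the unequal shares, but the aggregate is all that matters for the group sum).
The 3 free-riders keep 12 each, adding 36. Group total = 36 + 33.60 = 69.60.

69.60 dollars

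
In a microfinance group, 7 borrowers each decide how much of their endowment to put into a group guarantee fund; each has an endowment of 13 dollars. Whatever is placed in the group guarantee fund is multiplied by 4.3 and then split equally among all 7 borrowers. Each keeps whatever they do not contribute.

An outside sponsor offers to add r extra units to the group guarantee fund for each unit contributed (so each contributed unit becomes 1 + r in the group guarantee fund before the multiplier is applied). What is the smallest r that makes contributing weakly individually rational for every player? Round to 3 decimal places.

With matching at rate r, one contributed unit becomes (1 + r) in the group guarantee fund and returns 4.3 × (1 + r) / 7 to the contributor.
Setting this equal to 1: 1 + r = 7/4.3 = 1.6279.
So the minimum matching rate is r = 1.6279 − 1 = 0.628.

0.628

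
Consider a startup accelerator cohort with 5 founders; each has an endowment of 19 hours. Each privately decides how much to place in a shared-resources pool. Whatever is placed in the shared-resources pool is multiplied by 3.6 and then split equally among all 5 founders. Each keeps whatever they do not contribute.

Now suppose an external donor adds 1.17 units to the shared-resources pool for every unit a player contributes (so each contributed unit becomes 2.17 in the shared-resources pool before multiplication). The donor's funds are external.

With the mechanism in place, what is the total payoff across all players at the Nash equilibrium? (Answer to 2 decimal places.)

The effective private return per unit is now 3.6 × 2.17 / 5 = 1.5624 > 1, so every player's dominant strategy flips to full contribution.
So the Nash equilibrium is full contribution by all 5; the group earns 3.6 × 2.17 × 95 = 742.14.

742.14 hours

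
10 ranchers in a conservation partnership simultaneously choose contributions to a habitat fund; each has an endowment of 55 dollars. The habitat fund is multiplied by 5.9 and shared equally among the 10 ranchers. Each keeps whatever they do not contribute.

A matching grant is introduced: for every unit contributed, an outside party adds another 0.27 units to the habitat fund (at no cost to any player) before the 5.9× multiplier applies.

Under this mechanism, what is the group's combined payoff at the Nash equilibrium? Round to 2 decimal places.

550.00 dollars

The effective private return is 5.9 × 1.27 / 10 = 0.7493, which is still under 1, so the mechanism doesn't change anyone's dominant strategy: zero contribution.
Everyone keeps their endowment and the group total is 10 × 55 = 550.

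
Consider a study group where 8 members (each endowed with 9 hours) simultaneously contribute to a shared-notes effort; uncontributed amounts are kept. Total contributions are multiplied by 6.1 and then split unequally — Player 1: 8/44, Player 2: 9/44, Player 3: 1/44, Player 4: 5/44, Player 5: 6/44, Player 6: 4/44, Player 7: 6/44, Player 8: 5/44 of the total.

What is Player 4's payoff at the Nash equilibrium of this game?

Player j's private return per contributed unit is 6.1 × (j's share). Contributing is weakly dominant for j when that share is at least 1/6.1 = 0.1639, and contributing 0 is dominant otherwise.
Player 1 and Player 2 are above the threshold, contributing 9 each; the remaining 6 contribute 0. Total contributed: 18.
Player 4 keeps 9 and receives 6.1 × 18 × 5/44 = 12.48 from the shared-notes effort, for a payoff of 21.48.

21.48 hours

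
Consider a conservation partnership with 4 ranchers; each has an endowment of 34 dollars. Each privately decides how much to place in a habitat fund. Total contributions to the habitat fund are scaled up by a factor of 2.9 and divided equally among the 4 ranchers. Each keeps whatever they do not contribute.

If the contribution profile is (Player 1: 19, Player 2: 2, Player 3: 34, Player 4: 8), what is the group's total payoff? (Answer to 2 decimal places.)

255.70 dollars

Total contributed: 19 + 2 + 34 + 8 = 63; total kept: 4 × 34 − 63 = 73.
The habitat fund pays out 2.9 × 63 = 182.70 in aggregate.
Group total = 73 + 182.70 = 255.70.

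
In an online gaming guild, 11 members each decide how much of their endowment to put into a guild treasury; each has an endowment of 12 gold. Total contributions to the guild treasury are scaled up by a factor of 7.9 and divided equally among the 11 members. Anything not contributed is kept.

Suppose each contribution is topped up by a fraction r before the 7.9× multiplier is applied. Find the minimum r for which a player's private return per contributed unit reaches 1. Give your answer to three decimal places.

0.392

With matching at rate r, one contributed unit becomes (1 + r) in the guild treasury and returns 7.9 × (1 + r) / 11 to the contributor.
Setting this equal to 1: 1 + r = 11/7.9 = 1.3924.
So the minimum matching rate is r = 1.3924 − 1 = 0.392.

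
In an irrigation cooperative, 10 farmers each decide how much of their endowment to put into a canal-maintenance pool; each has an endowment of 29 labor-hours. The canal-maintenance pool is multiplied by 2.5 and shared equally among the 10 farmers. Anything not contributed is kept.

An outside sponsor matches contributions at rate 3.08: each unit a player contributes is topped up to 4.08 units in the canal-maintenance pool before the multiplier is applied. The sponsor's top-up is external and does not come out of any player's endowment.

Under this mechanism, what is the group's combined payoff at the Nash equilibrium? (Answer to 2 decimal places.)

2958.00 labor-hours

With the mechanism, a contributed unit returns 2.5 × 4.08 / 10 = 1.0200 per unit of net cost to the contributor — now above 1 — so contributing fully is weakly dominant for every player.
So the Nash equilibrium is full contribution by all 10; the group earns 2.5 × 4.08 × 290 = 2958.00.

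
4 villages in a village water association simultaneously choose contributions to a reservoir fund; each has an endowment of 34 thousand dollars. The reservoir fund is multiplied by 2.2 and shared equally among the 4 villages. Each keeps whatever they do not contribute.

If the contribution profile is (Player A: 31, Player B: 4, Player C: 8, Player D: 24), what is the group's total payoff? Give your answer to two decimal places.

Total contributed: 31 + 4 + 8 + 24 = 67; total kept: 4 × 34 − 67 = 69.
The reservoir fund pays out 2.2 × 67 = 147.40 in aggregate.
Group total = 69 + 147.40 = 216.40.

216.40 thousand dollars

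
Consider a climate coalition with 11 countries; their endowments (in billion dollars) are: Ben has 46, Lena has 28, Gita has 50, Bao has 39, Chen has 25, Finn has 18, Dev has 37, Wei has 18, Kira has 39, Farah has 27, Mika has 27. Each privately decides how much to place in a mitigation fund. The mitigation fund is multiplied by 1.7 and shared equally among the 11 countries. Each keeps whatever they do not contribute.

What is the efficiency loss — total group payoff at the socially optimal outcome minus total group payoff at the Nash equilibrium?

247.80 billion dollars

The private return per contributed unit is 1.7/11 = 0.1545 < 1 for every player regardless of endowment, so the Nash equilibrium is zero contribution and the group total is Σ E_j = 46 + 28 + 50 + 39 + 25 + 18 + 37 + 18 + 39 + 27 + 27 = 354.
Each contributed unit returns 1.700 to the group, so the social optimum is full contribution by everyone: group total = 1.700 × 354 = 601.80.
Efficiency loss = (1.700 − 1) × 354 = 247.80.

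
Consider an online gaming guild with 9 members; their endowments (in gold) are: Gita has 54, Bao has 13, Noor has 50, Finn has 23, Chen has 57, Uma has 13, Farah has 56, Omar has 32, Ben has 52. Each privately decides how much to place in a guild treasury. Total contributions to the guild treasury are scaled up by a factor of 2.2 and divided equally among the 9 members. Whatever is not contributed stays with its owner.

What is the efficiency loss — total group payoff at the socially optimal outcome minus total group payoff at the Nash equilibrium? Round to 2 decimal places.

420.00 gold

The private return per contributed unit is 2.2/9 = 0.2444 < 1 for every player regardless of endowment, so the Nash equilibrium is zero contribution and the group total is Σ E_j = 54 + 13 + 50 + 23 + 57 + 13 + 56 + 32 + 52 = 350.
Each contributed unit returns 2.200 to the group, so the social optimum is full contribution by everyone: group total = 2.200 × 350 = 770.00.
Efficiency loss = (2.200 − 1) × 350 = 420.00.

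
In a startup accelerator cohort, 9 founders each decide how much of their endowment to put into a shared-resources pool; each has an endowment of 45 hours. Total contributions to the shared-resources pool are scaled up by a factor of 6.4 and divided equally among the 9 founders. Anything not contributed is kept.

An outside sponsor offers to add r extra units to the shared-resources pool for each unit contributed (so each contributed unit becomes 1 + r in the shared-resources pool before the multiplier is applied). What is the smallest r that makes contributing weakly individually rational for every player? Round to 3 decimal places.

0.406

With matching at rate r, one contributed unit becomes (1 + r) in the shared-resources pool and returns 6.4 × (1 + r) / 9 to the contributor.
Setting this equal to 1: 1 + r = 9/6.4 = 1.4063.
So the minimum matching rate is r = 1.4063 − 1 = 0.406.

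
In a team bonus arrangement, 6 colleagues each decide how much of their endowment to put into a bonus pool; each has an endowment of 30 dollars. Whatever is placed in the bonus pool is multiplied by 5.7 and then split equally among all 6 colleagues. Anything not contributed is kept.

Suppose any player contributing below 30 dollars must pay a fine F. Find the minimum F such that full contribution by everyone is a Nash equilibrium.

1.50 dollars

Given the others contribute fully, the best deviation is to contribute 0 (any partial contribution still incurs the fine and gives up units whose private return 0.9500 is below 1).
Deviating from 30 to 0 saves 30 dollars but forfeits the deviator's share of the drop in the bonus pool: 5.7/6 × 30 = 28.50.
So the deviation gain is 30 − 28.50 = 1.50, and the fine must be at least 1.50 dollars to wipe it out.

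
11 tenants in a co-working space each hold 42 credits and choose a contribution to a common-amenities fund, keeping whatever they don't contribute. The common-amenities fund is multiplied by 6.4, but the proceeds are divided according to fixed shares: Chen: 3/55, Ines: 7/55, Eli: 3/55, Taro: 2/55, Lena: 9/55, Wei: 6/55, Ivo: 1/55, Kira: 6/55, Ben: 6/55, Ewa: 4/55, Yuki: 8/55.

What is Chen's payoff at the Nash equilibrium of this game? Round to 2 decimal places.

For player j, contributing a unit is worthwhile iff 6.4 × (j's share) ≥ 1, i.e. iff j's share is at least 0.1563.
Only Lena (9/55) clears that bar, contributing 42; the remaining 10 contribute 0. Total contributed: 42.
Chen keeps 42 and receives 6.4 × 42 × 3/55 = 14.66 from the common-amenities fund, for a payoff of 56.66.

56.66 credits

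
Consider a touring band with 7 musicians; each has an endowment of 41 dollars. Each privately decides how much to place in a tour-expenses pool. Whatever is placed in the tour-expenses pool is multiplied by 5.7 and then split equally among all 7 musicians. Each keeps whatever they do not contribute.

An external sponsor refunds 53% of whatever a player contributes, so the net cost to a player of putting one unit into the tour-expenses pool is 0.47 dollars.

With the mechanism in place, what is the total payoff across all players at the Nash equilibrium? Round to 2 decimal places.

Under the mechanism each unit contributed yields (5.7/7) / 0.47 = 1.7325 back to its contributor per unit of net cost, which exceeds 1, making full contribution the dominant choice for everyone.
At the Nash equilibrium everyone contributes 41. Group total payoff = 7 × (41 × 0.53 + 5.7 × 41) = 1788.01.

1788.01 dollars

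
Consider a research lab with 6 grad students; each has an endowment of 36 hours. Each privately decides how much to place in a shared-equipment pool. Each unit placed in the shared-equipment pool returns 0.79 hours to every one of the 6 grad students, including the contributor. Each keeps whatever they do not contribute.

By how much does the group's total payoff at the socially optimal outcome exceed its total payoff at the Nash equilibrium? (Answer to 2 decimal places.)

807.84 hours

The private return per contributed unit is 0.79 < 1, so contributing 0 is dominant for every player. At the Nash equilibrium everyone keeps their 36, and the group total is 6 × 36 = 216.
Each contributed unit returns 4.740 to the group as a whole (0.79 to each of 6 players), which exceeds 1, so the social optimum is full contribution: group total = 4.740 × 216 = 1023.84.
Efficiency loss = 1023.84 − 216 = 807.84.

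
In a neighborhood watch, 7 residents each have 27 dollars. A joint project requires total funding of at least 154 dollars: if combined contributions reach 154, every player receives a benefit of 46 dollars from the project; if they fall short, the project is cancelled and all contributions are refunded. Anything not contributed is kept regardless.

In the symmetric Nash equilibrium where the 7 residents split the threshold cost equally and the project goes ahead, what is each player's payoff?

51 dollars

Equal share of the threshold: 154/7 = 22.
At this profile no one gains by cutting their contribution: any cut drops the total below 154, the project is cancelled, contributions are refunded, and the deviator ends with 27, which is less than 27 − 22 + 46 = 51. Contributing more than 22 just wastes the excess. So contributing exactly 22 is a best response.
Each player's payoff: 27 − 22 + 46 = 51.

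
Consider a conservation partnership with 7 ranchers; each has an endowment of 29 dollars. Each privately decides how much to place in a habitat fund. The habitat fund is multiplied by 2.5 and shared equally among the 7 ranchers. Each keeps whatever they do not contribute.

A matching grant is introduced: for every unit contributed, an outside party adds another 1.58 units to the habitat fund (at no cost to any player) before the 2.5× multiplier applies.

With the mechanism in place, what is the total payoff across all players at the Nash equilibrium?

Even with the mechanism, each unit contributed returns only 2.5 × 2.58 / 7 = 0.9214 per unit of net cost, so contributing nothing is still dominant.
At the Nash equilibrium no one contributes; group total payoff = 7 × 29 = 203.

203.00 dollars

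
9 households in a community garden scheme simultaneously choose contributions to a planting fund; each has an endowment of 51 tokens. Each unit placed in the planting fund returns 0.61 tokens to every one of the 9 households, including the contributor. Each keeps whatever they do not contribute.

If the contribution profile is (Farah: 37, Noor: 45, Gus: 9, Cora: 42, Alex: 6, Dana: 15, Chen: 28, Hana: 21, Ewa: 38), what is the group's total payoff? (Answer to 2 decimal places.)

1541.09 tokens

Total contributed: 37 + 45 + 9 + 42 + 6 + 15 + 28 + 21 + 38 = 241; total kept: 9 × 51 − 241 = 218.
The planting fund pays out 0.61 × 9 × 241 = 1323.09 in aggregate.
Group total = 218 + 1323.09 = 1541.09.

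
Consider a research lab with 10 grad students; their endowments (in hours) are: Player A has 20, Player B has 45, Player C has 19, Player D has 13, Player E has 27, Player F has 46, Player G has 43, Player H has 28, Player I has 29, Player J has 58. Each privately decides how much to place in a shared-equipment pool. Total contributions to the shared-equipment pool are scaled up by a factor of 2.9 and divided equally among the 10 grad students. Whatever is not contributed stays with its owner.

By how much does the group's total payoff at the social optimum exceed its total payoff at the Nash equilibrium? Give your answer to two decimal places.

623.20 hours

The private return per contributed unit is 2.9/10 = 0.2900 < 1 for every player regardless of endowment, so the Nash equilibrium is zero contribution and the group total is Σ E_j = 20 + 45 + 19 + 13 + 27 + 46 + 43 + 28 + 29 + 58 = 328.
Each contributed unit returns 2.900 to the group, so the social optimum is full contribution by everyone: group total = 2.900 × 328 = 951.20.
Efficiency loss = (2.900 − 1) × 328 = 623.20.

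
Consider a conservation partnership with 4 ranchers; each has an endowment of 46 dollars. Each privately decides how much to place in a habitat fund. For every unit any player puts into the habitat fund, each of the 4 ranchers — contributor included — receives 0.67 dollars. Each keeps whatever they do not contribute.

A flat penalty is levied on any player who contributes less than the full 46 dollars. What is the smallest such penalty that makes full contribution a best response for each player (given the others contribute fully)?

Given the others contribute fully, the best deviation is to contribute 0 (any partial contribution still incurs the fine and gives up units whose private return 0.67 is below 1).
Deviating from 46 to 0 saves 46 dollars but forfeits the deviator's share of the drop in the habitat fund: 0.67 × 46 = 30.82.
So the deviation gain is 46 − 30.82 = 15.18, and the fine must be at least 15.18 dollars to wipe it out.

15.18 dollars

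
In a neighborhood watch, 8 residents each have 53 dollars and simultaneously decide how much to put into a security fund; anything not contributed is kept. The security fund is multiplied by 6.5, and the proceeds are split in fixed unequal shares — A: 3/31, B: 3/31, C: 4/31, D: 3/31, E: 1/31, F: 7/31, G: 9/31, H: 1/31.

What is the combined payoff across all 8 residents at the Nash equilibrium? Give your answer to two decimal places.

1007.00 dollars

Each unit j contributes comes back to j as 6.5 × (j's share), so j prefers to contribute only if that share exceeds 1/6.5 = 0.1538; otherwise keeping the unit dominates.
F and G are above the threshold, contributing 53 each; the remaining 6 contribute 0. Total contributed: 106.
The security fund pays out 6.5 × 106 = 689.00 in total (split across the unequal shares, but the aggregate is all that matters for the group sum).
The 6 free-riders keep 53 each, adding 318. Group total = 318 + 689.00 = 1007.00.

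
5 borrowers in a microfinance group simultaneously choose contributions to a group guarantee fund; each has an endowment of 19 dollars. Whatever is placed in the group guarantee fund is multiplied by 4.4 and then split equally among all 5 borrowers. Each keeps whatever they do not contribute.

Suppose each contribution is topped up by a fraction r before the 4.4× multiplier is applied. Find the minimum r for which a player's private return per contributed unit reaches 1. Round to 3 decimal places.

With matching at rate r, one contributed unit becomes (1 + r) in the group guarantee fund and returns 4.4 × (1 + r) / 5 to the contributor.
Setting this equal to 1: 1 + r = 5/4.4 = 1.1364.
So the minimum matching rate is r = 1.1364 − 1 = 0.136.

0.136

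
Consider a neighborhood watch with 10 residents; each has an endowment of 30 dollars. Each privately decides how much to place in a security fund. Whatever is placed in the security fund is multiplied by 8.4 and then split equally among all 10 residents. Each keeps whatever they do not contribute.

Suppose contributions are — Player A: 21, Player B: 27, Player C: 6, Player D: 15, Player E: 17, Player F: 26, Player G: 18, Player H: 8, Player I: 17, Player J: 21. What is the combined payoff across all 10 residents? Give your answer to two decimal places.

1602.40 dollars

Total contributed: 21 + 27 + 6 + 15 + 17 + 26 + 18 + 8 + 17 + 21 = 176; total kept: 10 × 30 − 176 = 124.
The security fund pays out 8.4 × 176 = 1478.40 in aggregate.
Group total = 124 + 1478.40 = 1602.40.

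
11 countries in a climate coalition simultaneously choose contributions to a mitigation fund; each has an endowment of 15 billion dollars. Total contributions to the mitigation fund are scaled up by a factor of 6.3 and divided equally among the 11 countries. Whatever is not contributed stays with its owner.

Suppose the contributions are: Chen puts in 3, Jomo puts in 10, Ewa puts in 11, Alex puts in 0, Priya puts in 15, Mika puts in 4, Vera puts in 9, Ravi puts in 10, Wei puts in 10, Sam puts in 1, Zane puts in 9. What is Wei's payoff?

51.96 billion dollars

Total contributed: 3 + 10 + 11 + 0 + 15 + 4 + 9 + 10 + 10 + 1 + 9 = 82.
Each receives 6.3 × 82 / 11 = 46.96 from the mitigation fund.
Wei keeps 15 − 10 = 5, so Wei's payoff is 5 + 46.96 = 51.96.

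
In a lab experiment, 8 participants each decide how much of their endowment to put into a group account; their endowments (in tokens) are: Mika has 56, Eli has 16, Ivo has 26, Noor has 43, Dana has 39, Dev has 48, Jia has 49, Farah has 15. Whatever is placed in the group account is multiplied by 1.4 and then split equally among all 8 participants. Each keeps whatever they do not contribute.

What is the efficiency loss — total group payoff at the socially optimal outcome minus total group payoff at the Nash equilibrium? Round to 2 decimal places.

116.80 tokens

The private return per contributed unit is 1.4/8 = 0.1750 < 1 for every player regardless of endowment, so the Nash equilibrium is zero contribution and the group total is Σ E_j = 56 + 16 + 26 + 43 + 39 + 48 + 49 + 15 = 292.
Each contributed unit returns 1.400 to the group, so the social optimum is full contribution by everyone: group total = 1.400 × 292 = 408.80.
Efficiency loss = (1.400 − 1) × 292 = 116.80.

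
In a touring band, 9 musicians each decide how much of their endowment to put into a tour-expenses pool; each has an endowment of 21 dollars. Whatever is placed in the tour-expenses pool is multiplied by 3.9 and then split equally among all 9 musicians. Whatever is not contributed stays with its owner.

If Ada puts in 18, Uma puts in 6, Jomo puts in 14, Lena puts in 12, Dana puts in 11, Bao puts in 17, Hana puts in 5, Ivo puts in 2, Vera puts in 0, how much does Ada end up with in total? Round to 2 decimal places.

Total contributed: 18 + 6 + 14 + 12 + 11 + 17 + 5 + 2 + 0 = 85.
Each receives 3.9 × 85 / 9 = 36.83 from the tour-expenses pool.
Ada keeps 21 − 18 = 3, so Ada's payoff is 3 + 36.83 = 39.83.

39.83 dollars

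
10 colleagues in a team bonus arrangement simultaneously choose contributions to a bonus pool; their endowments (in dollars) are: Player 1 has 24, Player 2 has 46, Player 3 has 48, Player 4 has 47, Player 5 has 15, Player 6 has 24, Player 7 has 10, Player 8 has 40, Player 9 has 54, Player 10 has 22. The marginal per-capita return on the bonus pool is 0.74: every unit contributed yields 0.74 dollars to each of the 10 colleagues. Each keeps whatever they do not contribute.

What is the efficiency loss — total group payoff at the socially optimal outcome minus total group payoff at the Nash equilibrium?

The private return per contributed unit is 0.74 < 1 for everyone, so the Nash equilibrium is zero contribution and the group total is Σ E_j = 24 + 46 + 48 + 47 + 15 + 24 + 10 + 40 + 54 + 22 = 330.
Each contributed unit returns 7.400 to the group, so the social optimum is full contribution by everyone: group total = 7.400 × 330 = 2442.00.
Efficiency loss = (7.400 − 1) × 330 = 2112.00.

2112.00 dollars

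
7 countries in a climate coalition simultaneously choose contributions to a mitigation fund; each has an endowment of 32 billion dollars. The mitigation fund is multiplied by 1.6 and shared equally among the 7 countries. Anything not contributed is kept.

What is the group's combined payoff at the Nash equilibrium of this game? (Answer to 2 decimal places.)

224.00 billion dollars

Each contributed unit returns 1.6/7 = 0.2286 to its contributor — below 1 — so contributing 0 is dominant for every player. At the Nash equilibrium everyone keeps their 32, and the group total is 7 × 32 = 224.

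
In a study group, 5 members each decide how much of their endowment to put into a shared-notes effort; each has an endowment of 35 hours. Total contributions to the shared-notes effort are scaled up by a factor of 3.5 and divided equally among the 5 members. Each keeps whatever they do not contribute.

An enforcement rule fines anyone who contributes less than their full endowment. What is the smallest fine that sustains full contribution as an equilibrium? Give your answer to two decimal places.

Given the others contribute fully, the best deviation is to contribute 0 (any partial contribution still incurs the fine and gives up units whose private return 0.7000 is below 1).
Deviating from 35 to 0 saves 35 hours but forfeits the deviator's share of the drop in the shared-notes effort: 3.5/5 × 35 = 24.50.
So the deviation gain is 35 − 24.50 = 10.50, and the fine must be at least 10.50 hours to wipe it out.

10.50 hours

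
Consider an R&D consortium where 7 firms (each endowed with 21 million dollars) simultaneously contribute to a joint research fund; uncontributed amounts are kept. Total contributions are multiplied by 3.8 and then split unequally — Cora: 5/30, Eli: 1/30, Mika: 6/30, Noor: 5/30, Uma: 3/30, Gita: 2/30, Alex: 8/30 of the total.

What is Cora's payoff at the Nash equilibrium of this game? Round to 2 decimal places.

34.30 million dollars

For player j, contributing a unit is worthwhile iff 3.8 × (j's share) ≥ 1, i.e. iff j's share is at least 0.2632.
The only share above 0.2632 is Alex's 8/30, contributing 21; the remaining 6 contribute 0. Total contributed: 21.
Cora keeps 21 and receives 3.8 × 21 × 5/30 = 13.30 from the joint research fund, for a payoff of 34.30.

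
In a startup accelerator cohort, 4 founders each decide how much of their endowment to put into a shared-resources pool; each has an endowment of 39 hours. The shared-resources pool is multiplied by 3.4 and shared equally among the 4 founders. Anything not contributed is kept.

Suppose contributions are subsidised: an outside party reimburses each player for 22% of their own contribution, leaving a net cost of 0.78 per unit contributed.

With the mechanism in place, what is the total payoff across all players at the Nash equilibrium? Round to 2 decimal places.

564.72 hours

Under the mechanism each unit contributed yields (3.4/4) / 0.78 = 1.0897 back to its contributor per unit of net cost, which exceeds 1, making full contribution the dominant choice for everyone.
At the Nash equilibrium everyone contributes 39. Group total payoff = 4 × (39 × 0.22 + 3.4 × 39) = 564.72.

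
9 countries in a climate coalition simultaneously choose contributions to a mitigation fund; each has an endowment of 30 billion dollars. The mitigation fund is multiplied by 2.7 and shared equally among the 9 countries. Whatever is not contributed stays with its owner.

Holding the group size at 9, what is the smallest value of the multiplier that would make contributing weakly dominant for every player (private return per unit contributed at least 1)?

A contributed unit returns (multiplier)/9 to its contributor.
This reaches 1 exactly when the multiplier is 9.

9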